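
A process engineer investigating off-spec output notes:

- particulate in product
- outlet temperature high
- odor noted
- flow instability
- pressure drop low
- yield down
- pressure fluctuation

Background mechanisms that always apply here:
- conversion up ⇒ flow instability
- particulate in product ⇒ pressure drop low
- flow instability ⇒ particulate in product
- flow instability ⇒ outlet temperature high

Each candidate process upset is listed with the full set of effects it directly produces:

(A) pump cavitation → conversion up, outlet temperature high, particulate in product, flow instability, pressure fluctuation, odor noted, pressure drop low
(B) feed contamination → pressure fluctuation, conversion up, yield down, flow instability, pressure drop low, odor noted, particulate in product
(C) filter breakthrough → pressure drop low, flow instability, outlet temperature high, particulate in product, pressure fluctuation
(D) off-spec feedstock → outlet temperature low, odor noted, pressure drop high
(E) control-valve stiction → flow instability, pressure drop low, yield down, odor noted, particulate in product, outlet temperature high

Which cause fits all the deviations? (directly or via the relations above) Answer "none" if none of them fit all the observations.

B

Per-candidate check:
(A) pump cavitation — does not account for yield down
(B) feed contamination — accounts for every observation (outlet temperature high through flow instability → outlet temperature high)
(C) filter breakthrough — particulate in product match; outlet temperature high match; odor noted miss; flow instability match; pressure drop low match; yield down miss; pressure fluctuation match
(D) off-spec feedstock — particulate in product miss; outlet temperature high miss; odor noted match; flow instability miss; pressure drop low miss; yield down miss; pressure fluctuation miss
(E) control-valve stiction — particulate in product match; outlet temperature high match; odor noted match; flow instability match; pressure drop low match; yield down match; pressure fluctuation miss
Only (B) is consistent with every observation.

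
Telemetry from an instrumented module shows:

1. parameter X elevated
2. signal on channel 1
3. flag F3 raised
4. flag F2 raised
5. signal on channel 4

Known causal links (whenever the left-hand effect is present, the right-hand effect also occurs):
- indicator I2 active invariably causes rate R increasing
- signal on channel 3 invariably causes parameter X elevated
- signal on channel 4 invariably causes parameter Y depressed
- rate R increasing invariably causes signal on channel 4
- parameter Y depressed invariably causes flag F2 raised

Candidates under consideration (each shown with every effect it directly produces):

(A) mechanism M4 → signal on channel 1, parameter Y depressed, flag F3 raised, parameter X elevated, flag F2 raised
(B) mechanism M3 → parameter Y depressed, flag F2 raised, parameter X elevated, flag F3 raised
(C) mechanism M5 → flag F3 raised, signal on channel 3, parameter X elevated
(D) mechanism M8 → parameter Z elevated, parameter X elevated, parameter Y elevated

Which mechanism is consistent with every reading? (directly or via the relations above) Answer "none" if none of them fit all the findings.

For each candidate, compare predicted effects to what was observed:
(A) mechanism M4 — parameter X elevated match; signal on channel 1 match; flag F3 raised match; flag F2 raised match; signal on channel 4 miss
(B) mechanism M3 — parameter X elevated match; signal on channel 1 miss; flag F3 raised match; flag F2 raised match; signal on channel 4 miss
(C) mechanism M5 — does not account for signal on channel 1, flag F2 raised, signal on channel 4
(D) mechanism M8 — does not account for signal on channel 1, flag F3 raised, flag F2 raised, signal on channel 4
None of the listed candidates fits everything.

none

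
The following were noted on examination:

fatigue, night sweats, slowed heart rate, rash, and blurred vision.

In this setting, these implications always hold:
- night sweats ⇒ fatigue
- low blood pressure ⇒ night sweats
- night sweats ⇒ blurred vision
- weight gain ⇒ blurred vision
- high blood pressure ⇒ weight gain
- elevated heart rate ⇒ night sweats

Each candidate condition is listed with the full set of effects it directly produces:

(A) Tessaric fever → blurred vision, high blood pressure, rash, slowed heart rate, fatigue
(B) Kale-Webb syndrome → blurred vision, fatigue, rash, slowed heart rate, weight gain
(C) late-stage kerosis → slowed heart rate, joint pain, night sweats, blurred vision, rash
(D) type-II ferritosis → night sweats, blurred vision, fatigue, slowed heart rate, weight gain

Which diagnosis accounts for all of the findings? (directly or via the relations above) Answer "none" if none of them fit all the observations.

C

Per-candidate check:
(A) Tessaric fever — does not account for night sweats
(B) Kale-Webb syndrome — fatigue +; night sweats -; slowed heart rate +; rash +; blurred vision +
(C) late-stage kerosis — fatigue + (by night sweats → fatigue); night sweats +; slowed heart rate +; rash +; blurred vision +
(D) type-II ferritosis — fatigue +; night sweats +; slowed heart rate +; rash -; blurred vision +
Only (C) is consistent with every observation.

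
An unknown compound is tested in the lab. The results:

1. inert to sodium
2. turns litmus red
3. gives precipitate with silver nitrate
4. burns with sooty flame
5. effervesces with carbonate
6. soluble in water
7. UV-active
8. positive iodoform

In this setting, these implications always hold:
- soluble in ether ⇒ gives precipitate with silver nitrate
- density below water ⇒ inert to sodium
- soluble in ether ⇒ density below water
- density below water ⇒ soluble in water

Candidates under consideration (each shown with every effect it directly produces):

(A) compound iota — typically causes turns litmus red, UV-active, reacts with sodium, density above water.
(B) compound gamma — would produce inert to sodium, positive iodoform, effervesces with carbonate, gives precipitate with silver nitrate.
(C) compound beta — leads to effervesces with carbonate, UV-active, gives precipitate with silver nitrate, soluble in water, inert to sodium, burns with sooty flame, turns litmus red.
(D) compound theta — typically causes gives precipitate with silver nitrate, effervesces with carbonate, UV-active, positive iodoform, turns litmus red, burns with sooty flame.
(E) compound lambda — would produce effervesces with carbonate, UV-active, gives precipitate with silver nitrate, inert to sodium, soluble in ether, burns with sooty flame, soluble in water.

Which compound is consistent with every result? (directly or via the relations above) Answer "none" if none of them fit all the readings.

none

Testing each hypothesis:
(A) compound iota — fails on inert to sodium, gives precipitate with silver nitrate, burns with sooty flame, effervesces with carbonate, soluble in water, positive iodoform (predicts reacts with sodium, not inert to sodium)
(B) compound gamma — does not account for turns litmus red, burns with sooty flame, soluble in water, UV-active
(C) compound beta — does not account for positive iodoform
(D) compound theta — inert to sodium NO; turns litmus red yes; gives precipitate with silver nitrate yes; burns with sooty flame yes; effervesces with carbonate yes; soluble in water NO; UV-active yes; positive iodoform yes
(E) compound lambda — inert to sodium yes; turns litmus red NO; gives precipitate with silver nitrate yes; burns with sooty flame yes; effervesces with carbonate yes; soluble in water yes; UV-active yes; positive iodoform NO
Every candidate fails on at least one observation.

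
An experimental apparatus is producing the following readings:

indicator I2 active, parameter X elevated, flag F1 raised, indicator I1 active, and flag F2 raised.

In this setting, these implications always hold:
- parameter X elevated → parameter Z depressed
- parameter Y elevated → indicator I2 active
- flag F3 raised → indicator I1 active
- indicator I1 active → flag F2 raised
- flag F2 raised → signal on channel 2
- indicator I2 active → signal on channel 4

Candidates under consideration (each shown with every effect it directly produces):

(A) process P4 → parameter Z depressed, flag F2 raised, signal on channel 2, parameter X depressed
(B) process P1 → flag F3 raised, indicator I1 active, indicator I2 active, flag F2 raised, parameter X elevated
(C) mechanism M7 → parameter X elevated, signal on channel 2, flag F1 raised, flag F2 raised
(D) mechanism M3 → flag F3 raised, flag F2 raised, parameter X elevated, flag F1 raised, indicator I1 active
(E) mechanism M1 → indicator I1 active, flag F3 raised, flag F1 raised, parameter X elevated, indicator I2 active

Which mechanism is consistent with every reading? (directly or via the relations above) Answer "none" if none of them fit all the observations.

E

Per-candidate check:
(A) process P4 — fails on indicator I2 active, parameter X elevated, flag F1 raised, indicator I1 active (predicts parameter X depressed, not parameter X elevated)
(B) process P1 — indicator I2 active +; parameter X elevated +; flag F1 raised -; indicator I1 active +; flag F2 raised +
(C) mechanism M7 — indicator I2 active -; parameter X elevated +; flag F1 raised +; indicator I1 active -; flag F2 raised +
(D) mechanism M3 — does not account for indicator I2 active
(E) mechanism M1 — accounts for every observation (flag F2 raised through indicator I1 active → flag F2 raised)
(E) is the only candidate with no mismatches.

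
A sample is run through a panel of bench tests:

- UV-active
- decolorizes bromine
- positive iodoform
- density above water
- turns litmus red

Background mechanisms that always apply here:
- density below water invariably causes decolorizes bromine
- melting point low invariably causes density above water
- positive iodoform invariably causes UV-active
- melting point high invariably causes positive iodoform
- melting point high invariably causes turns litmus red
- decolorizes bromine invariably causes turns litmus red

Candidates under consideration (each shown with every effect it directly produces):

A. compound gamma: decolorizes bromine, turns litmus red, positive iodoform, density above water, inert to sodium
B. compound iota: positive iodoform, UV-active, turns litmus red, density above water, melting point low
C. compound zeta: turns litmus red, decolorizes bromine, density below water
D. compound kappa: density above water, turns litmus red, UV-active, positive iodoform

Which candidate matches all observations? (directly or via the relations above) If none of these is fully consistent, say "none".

A

Per-candidate check:
(A) compound gamma — UV-active yes (through positive iodoform → UV-active); decolorizes bromine yes; positive iodoform yes; density above water yes; turns litmus red yes
(B) compound iota — does not account for decolorizes bromine
(C) compound zeta — UV-active NO; decolorizes bromine yes; positive iodoform NO; density above water NO; turns litmus red yes
(D) compound kappa — UV-active yes; decolorizes bromine NO; positive iodoform yes; density above water yes; turns litmus red yes
(A) is the only candidate with no mismatches.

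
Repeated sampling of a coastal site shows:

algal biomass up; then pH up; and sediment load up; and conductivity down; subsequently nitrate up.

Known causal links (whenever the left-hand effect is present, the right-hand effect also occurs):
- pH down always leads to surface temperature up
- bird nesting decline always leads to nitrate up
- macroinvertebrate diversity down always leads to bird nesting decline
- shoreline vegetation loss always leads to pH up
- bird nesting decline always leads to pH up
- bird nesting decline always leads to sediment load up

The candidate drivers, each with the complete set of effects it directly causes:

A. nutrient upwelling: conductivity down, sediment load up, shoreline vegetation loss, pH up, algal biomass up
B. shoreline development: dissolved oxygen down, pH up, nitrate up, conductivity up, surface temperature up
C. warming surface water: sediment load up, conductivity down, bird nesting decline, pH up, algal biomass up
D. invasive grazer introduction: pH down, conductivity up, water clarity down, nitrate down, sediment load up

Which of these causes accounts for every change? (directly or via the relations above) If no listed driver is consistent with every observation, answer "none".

C

Per-candidate check:
(A) nutrient upwelling — does not account for nitrate up
(B) shoreline development — algal biomass up -; pH up +; sediment load up -; conductivity down -; nitrate up +
(C) warming surface water — algal biomass up +; pH up +; sediment load up +; conductivity down +; nitrate up + (by bird nesting decline → nitrate up)
(D) invasive grazer introduction — algal biomass up -; pH up -; sediment load up +; conductivity down -; nitrate up -
(C) alone accounts for all the evidence.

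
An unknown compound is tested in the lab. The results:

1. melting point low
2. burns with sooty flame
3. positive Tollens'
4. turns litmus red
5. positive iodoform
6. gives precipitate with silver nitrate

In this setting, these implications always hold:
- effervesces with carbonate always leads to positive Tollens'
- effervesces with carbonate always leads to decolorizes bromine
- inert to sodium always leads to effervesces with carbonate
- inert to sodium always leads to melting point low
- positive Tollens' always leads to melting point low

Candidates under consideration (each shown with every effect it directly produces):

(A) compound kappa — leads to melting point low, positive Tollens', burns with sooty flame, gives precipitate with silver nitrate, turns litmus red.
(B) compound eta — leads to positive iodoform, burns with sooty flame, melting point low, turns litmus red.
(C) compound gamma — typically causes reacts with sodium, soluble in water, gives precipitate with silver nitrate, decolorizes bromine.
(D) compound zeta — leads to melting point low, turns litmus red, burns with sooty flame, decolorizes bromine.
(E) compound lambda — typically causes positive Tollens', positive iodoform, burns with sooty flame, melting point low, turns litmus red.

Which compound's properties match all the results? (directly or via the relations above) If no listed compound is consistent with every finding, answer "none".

Checking each candidate against the observations:
(A) compound kappa — does not account for positive iodoform
(B) compound eta — melting point low match; burns with sooty flame match; positive Tollens' miss; turns litmus red match; positive iodoform match; gives precipitate with silver nitrate miss
(C) compound gamma — melting point low miss; burns with sooty flame miss; positive Tollens' miss; turns litmus red miss; positive iodoform miss; gives precipitate with silver nitrate match
(D) compound zeta — melting point low match; burns with sooty flame match; positive Tollens' miss; turns litmus red match; positive iodoform miss; gives precipitate with silver nitrate miss
(E) compound lambda — does not account for gives precipitate with silver nitrate
No candidate is consistent with all observations.

none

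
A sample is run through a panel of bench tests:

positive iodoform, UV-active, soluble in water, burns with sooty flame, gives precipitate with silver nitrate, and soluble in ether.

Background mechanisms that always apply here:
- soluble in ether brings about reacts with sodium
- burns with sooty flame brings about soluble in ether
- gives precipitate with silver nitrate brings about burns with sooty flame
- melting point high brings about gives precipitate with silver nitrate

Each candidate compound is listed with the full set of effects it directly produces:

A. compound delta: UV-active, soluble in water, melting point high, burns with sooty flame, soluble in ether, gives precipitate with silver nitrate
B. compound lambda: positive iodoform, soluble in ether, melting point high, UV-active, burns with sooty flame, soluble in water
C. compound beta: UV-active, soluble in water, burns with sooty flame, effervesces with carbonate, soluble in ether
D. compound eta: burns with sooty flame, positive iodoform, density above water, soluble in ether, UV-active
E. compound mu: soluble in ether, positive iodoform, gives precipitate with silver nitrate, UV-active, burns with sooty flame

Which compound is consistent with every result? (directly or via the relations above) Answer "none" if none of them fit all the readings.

Checking each candidate against the observations:
(A) compound delta — does not account for positive iodoform
(B) compound lambda — positive iodoform match; UV-active match; soluble in water match; burns with sooty flame match; gives precipitate with silver nitrate match (through melting point high → gives precipitate with silver nitrate); soluble in ether match
(C) compound beta — positive iodoform miss; UV-active match; soluble in water match; burns with sooty flame match; gives precipitate with silver nitrate miss; soluble in ether match
(D) compound eta — does not account for soluble in water, gives precipitate with silver nitrate
(E) compound mu — positive iodoform match; UV-active match; soluble in water miss; burns with sooty flame match; gives precipitate with silver nitrate match; soluble in ether match
(B) is the only candidate with no mismatches.

B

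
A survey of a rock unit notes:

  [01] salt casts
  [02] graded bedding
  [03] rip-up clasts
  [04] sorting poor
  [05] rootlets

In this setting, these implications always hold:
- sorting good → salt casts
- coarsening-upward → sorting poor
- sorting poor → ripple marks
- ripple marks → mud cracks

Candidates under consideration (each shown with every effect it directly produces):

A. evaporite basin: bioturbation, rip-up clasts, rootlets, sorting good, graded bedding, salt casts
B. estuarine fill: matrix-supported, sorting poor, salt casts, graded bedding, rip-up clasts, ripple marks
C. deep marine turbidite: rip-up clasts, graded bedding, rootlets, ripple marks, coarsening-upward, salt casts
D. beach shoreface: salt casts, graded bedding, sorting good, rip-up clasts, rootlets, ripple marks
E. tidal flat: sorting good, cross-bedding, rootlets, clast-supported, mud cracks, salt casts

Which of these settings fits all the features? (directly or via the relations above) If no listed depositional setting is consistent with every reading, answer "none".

C

Testing each hypothesis:
(A) evaporite basin — salt casts ✓; graded bedding ✓; rip-up clasts ✓; sorting poor ✗; rootlets ✓
(B) estuarine fill — does not account for rootlets
(C) deep marine turbidite — accounts for every observation (sorting poor through coarsening-upward → sorting poor)
(D) beach shoreface — fails on sorting poor (predicts sorting good, not sorting poor)
(E) tidal flat — salt casts ✓; graded bedding ✗; rip-up clasts ✗; sorting poor ✗; rootlets ✓
Only (C) is consistent with every observation.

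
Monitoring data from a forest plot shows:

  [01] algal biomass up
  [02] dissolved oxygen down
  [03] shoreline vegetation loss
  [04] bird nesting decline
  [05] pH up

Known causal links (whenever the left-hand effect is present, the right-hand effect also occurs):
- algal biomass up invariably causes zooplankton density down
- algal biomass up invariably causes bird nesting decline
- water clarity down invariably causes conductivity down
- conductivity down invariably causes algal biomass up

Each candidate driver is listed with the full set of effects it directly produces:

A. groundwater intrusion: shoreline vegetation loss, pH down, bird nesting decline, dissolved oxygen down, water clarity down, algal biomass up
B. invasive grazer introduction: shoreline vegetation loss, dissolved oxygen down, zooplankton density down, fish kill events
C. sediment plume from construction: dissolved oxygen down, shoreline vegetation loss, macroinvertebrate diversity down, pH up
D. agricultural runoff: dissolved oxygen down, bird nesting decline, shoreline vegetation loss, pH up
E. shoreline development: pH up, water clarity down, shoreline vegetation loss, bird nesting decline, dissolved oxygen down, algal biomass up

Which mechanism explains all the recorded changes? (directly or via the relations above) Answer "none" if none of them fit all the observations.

E

Testing each hypothesis:
(A) groundwater intrusion — fails on pH up (predicts pH down, not pH up)
(B) invasive grazer introduction — algal biomass up ✗; dissolved oxygen down ✓; shoreline vegetation loss ✓; bird nesting decline ✗; pH up ✗
(C) sediment plume from construction — algal biomass up ✗; dissolved oxygen down ✓; shoreline vegetation loss ✓; bird nesting decline ✗; pH up ✓
(D) agricultural runoff — does not account for algal biomass up
(E) shoreline development — algal biomass up ✓; dissolved oxygen down ✓; shoreline vegetation loss ✓; bird nesting decline ✓; pH up ✓
Only (E) is consistent with every observation.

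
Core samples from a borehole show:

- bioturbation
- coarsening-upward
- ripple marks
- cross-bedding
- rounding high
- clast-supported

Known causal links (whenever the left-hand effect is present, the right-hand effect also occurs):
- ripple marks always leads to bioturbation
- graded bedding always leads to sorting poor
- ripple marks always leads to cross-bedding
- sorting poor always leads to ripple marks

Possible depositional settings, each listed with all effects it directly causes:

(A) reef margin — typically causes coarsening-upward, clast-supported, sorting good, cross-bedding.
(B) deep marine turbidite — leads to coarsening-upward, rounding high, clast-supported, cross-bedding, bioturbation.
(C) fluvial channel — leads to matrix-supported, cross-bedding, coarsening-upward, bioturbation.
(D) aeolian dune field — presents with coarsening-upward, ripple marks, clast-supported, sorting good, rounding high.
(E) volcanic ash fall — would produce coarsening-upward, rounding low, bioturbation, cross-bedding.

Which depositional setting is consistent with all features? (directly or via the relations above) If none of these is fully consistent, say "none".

Checking each candidate against the observations:
(A) reef margin — bioturbation ✗; coarsening-upward ✓; ripple marks ✗; cross-bedding ✓; rounding high ✗; clast-supported ✓
(B) deep marine turbidite — bioturbation ✓; coarsening-upward ✓; ripple marks ✗; cross-bedding ✓; rounding high ✓; clast-supported ✓
(C) fluvial channel — fails on ripple marks, rounding high, clast-supported (predicts matrix-supported, not clast-supported)
(D) aeolian dune field — accounts for every observation (bioturbation via ripple marks → bioturbation)
(E) volcanic ash fall — fails on ripple marks, rounding high, clast-supported (predicts rounding low, not rounding high)
Only (D) is consistent with every observation.

D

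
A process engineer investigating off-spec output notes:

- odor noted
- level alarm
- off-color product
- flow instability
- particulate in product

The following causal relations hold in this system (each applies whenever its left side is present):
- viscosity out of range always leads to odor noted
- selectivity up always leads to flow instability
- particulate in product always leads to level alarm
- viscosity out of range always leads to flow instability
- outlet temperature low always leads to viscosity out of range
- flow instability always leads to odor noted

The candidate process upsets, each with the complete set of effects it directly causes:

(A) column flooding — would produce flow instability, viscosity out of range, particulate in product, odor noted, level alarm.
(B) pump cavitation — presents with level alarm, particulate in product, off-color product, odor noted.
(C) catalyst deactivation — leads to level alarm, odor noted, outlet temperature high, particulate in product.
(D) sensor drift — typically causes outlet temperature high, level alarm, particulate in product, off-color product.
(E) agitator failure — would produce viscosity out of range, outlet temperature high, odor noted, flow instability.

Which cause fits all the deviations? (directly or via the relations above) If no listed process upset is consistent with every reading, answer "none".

none

Per-candidate check:
(A) column flooding — does not account for off-color product
(B) pump cavitation — odor noted yes; level alarm yes; off-color product yes; flow instability NO; particulate in product yes
(C) catalyst deactivation — odor noted yes; level alarm yes; off-color product NO; flow instability NO; particulate in product yes
(D) sensor drift — odor noted NO; level alarm yes; off-color product yes; flow instability NO; particulate in product yes
(E) agitator failure — odor noted yes; level alarm NO; off-color product NO; flow instability yes; particulate in product NO
Every candidate fails on at least one observation.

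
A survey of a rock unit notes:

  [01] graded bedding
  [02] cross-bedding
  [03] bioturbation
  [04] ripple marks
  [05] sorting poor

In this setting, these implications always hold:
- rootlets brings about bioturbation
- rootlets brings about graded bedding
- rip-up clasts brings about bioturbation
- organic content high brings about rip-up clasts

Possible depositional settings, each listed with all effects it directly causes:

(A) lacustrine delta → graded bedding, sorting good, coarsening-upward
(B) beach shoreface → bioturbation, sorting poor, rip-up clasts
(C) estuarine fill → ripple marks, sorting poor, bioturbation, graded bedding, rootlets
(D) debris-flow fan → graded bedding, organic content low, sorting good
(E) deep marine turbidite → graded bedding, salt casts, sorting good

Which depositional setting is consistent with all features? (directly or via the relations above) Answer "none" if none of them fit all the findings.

For each candidate, compare predicted effects to what was observed:
(A) lacustrine delta — graded bedding match; cross-bedding miss; bioturbation miss; ripple marks miss; sorting poor miss
(B) beach shoreface — graded bedding miss; cross-bedding miss; bioturbation match; ripple marks miss; sorting poor match
(C) estuarine fill — does not account for cross-bedding
(D) debris-flow fan — fails on cross-bedding, bioturbation, ripple marks, sorting poor (predicts sorting good, not sorting poor)
(E) deep marine turbidite — graded bedding match; cross-bedding miss; bioturbation miss; ripple marks miss; sorting poor miss
None of the listed candidates fits everything.

none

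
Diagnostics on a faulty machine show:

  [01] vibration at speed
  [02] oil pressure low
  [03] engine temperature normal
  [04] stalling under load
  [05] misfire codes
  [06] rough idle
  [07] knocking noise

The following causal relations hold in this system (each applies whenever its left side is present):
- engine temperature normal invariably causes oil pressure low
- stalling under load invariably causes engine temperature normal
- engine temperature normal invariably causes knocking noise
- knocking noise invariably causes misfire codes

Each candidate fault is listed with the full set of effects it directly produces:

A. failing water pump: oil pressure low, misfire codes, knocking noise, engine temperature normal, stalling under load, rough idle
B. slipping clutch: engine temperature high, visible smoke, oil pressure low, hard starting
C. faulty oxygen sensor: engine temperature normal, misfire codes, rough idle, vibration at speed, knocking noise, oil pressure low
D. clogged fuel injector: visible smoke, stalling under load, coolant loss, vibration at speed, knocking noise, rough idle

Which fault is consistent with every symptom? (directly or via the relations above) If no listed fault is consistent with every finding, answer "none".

For each candidate, compare predicted effects to what was observed:
(A) failing water pump — does not account for vibration at speed
(B) slipping clutch — vibration at speed miss; oil pressure low match; engine temperature normal miss; stalling under load miss; misfire codes miss; rough idle miss; knocking noise miss
(C) faulty oxygen sensor — does not account for stalling under load
(D) clogged fuel injector — vibration at speed match; oil pressure low match (through stalling under load → engine temperature normal → oil pressure low); engine temperature normal match (through stalling under load → engine temperature normal); stalling under load match; misfire codes match (through knocking noise → misfire codes); rough idle match; knocking noise match
Only (D) is consistent with every observation.

D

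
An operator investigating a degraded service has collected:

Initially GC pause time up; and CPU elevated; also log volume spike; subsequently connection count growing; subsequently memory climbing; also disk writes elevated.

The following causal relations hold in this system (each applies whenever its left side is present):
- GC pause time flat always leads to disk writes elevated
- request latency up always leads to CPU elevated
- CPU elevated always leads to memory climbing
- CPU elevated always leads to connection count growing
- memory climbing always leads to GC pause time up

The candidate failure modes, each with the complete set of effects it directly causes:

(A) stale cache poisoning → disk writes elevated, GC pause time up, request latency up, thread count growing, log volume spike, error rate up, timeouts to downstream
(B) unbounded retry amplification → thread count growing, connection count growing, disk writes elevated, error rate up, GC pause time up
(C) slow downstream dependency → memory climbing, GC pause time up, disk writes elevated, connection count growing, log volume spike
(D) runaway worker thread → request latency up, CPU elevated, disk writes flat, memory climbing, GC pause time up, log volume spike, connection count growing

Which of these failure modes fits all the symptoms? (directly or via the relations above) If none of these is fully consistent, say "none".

For each candidate, compare predicted effects to what was observed:
(A) stale cache poisoning — GC pause time up +; CPU elevated + (via request latency up → CPU elevated); log volume spike +; connection count growing + (via request latency up → CPU elevated → connection count growing); memory climbing + (via request latency up → CPU elevated → memory climbing); disk writes elevated +
(B) unbounded retry amplification — GC pause time up +; CPU elevated -; log volume spike -; connection count growing +; memory climbing -; disk writes elevated +
(C) slow downstream dependency — does not account for CPU elevated
(D) runaway worker thread — fails on disk writes elevated (predicts disk writes flat, not disk writes elevated)
(A) is the only candidate with no mismatches.

A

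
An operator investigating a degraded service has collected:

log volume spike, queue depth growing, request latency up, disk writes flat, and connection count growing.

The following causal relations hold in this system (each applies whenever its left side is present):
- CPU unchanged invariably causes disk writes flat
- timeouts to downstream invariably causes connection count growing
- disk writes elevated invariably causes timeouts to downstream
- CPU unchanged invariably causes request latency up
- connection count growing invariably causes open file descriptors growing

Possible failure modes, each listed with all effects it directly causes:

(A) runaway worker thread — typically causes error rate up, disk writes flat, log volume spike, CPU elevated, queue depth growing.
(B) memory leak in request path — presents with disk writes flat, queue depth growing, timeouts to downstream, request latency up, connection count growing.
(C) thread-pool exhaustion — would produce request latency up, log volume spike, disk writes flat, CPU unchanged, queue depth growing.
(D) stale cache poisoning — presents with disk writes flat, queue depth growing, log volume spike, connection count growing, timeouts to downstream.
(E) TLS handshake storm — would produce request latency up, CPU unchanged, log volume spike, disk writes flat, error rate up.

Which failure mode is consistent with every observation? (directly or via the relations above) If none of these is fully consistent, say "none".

none

For each candidate, compare predicted effects to what was observed:
(A) runaway worker thread — log volume spike yes; queue depth growing yes; request latency up NO; disk writes flat yes; connection count growing NO
(B) memory leak in request path — log volume spike NO; queue depth growing yes; request latency up yes; disk writes flat yes; connection count growing yes
(C) thread-pool exhaustion — log volume spike yes; queue depth growing yes; request latency up yes; disk writes flat yes; connection count growing NO
(D) stale cache poisoning — log volume spike yes; queue depth growing yes; request latency up NO; disk writes flat yes; connection count growing yes
(E) TLS handshake storm — does not account for queue depth growing, connection count growing
Every candidate fails on at least one observation.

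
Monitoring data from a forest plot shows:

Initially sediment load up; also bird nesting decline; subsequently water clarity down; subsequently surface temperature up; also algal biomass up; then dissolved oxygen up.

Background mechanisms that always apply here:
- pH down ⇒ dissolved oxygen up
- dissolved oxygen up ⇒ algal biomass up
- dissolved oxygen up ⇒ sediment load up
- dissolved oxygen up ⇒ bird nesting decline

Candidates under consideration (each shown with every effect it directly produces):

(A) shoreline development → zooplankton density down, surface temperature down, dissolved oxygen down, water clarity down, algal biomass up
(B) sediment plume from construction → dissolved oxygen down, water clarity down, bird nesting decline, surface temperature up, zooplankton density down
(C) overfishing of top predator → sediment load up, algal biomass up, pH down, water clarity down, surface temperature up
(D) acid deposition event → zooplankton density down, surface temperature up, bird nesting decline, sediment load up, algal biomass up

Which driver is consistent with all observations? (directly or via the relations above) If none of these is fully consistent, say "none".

For each candidate, compare predicted effects to what was observed:
(A) shoreline development — sediment load up NO; bird nesting decline NO; water clarity down yes; surface temperature up NO; algal biomass up yes; dissolved oxygen up NO
(B) sediment plume from construction — sediment load up NO; bird nesting decline yes; water clarity down yes; surface temperature up yes; algal biomass up NO; dissolved oxygen up NO
(C) overfishing of top predator — sediment load up yes; bird nesting decline yes (by pH down → dissolved oxygen up → bird nesting decline); water clarity down yes; surface temperature up yes; algal biomass up yes; dissolved oxygen up yes (by pH down → dissolved oxygen up)
(D) acid deposition event — sediment load up yes; bird nesting decline yes; water clarity down NO; surface temperature up yes; algal biomass up yes; dissolved oxygen up NO
(C) alone accounts for all the evidence.

C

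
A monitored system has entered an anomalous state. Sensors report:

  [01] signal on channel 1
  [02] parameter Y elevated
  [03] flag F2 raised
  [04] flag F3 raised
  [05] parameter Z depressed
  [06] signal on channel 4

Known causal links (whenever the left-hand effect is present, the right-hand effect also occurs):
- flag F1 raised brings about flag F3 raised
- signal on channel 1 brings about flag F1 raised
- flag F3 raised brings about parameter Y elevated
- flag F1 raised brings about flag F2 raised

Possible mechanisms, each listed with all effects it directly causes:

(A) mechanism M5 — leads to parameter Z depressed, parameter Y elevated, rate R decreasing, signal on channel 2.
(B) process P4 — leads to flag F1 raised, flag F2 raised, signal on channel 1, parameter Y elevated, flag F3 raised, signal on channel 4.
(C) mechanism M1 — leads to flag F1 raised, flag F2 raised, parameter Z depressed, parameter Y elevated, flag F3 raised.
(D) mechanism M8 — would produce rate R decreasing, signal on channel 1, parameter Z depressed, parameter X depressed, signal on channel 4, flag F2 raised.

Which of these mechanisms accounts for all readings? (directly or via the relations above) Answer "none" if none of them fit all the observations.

For each candidate, compare predicted effects to what was observed:
(A) mechanism M5 — signal on channel 1 miss; parameter Y elevated match; flag F2 raised miss; flag F3 raised miss; parameter Z depressed match; signal on channel 4 miss
(B) process P4 — signal on channel 1 match; parameter Y elevated match; flag F2 raised match; flag F3 raised match; parameter Z depressed miss; signal on channel 4 match
(C) mechanism M1 — does not account for signal on channel 1, signal on channel 4
(D) mechanism M8 — signal on channel 1 match; parameter Y elevated match (by signal on channel 1 → flag F1 raised → flag F3 raised → parameter Y elevated); flag F2 raised match; flag F3 raised match (by signal on channel 1 → flag F1 raised → flag F3 raised); parameter Z depressed match; signal on channel 4 match
(D) is the only candidate with no mismatches.

D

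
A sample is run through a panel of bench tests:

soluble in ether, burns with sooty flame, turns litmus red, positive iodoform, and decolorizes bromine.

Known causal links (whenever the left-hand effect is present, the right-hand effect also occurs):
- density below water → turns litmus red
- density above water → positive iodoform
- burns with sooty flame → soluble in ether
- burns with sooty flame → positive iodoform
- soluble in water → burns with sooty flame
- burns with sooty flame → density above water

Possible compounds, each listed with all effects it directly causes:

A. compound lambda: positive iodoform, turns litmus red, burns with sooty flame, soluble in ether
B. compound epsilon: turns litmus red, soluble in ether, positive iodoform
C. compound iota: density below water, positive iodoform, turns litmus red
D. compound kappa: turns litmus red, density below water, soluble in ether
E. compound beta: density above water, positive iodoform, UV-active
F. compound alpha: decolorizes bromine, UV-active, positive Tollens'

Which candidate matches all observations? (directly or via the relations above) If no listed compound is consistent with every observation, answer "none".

none

Per-candidate check:
(A) compound lambda — soluble in ether +; burns with sooty flame +; turns litmus red +; positive iodoform +; decolorizes bromine -
(B) compound epsilon — does not account for burns with sooty flame, decolorizes bromine
(C) compound iota — does not account for soluble in ether, burns with sooty flame, decolorizes bromine
(D) compound kappa — soluble in ether +; burns with sooty flame -; turns litmus red +; positive iodoform -; decolorizes bromine -
(E) compound beta — soluble in ether -; burns with sooty flame -; turns litmus red -; positive iodoform +; decolorizes bromine -
(F) compound alpha — soluble in ether -; burns with sooty flame -; turns litmus red -; positive iodoform -; decolorizes bromine +
None of the listed candidates fits everything.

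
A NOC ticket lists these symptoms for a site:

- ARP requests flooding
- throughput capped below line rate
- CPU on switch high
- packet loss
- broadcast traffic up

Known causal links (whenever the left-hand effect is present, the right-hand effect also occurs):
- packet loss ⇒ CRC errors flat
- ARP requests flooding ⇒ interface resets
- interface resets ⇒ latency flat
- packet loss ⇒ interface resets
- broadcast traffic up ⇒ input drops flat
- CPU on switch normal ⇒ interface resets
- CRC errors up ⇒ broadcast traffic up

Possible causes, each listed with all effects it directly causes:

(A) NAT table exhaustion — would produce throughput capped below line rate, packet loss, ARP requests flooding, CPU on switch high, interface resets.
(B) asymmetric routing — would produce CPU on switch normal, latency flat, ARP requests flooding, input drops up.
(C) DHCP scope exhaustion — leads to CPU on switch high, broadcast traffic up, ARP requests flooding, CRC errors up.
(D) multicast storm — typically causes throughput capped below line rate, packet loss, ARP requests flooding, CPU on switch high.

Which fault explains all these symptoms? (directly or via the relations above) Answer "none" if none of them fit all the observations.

none

Per-candidate check:
(A) NAT table exhaustion — ARP requests flooding ✓; throughput capped below line rate ✓; CPU on switch high ✓; packet loss ✓; broadcast traffic up ✗
(B) asymmetric routing — fails on throughput capped below line rate, CPU on switch high, packet loss, broadcast traffic up (predicts CPU on switch normal, not CPU on switch high)
(C) DHCP scope exhaustion — does not account for throughput capped below line rate, packet loss
(D) multicast storm — ARP requests flooding ✓; throughput capped below line rate ✓; CPU on switch high ✓; packet loss ✓; broadcast traffic up ✗
None of the listed candidates fits everything.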